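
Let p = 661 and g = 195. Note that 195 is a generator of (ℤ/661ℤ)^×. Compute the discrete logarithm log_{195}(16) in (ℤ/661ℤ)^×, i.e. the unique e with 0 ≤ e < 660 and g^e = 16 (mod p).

Baby-step giant-step with m = ceil(sqrt(660)) = 26.
Baby table (195^j mod 661 for j=0..25):
  0:1  1:195  2:348  3:438  4:141  5:394  6:154  7:285
  8:51  9:30  10:562  11:525  12:581  13:264  14:583  15:654
  16:618  17:208  18:239  19:335  20:547  21:244  22:649  23:304
  24:451  25:32
Giant step factor: 195^(-26) ≡ 502 (mod 661).
Scan 16·502^i mod 661 for i = 0, 1, …:
  i=0: 16   i=1: 100   i=2: 625   i=3: 436
  i=4: 81   i=5: 341   i=6: 644   i=7: 59
  i=8: 534   i=9: 363   i=10: 451
Match at i=10, j=24: e = 10·26 + 24 = 284.

284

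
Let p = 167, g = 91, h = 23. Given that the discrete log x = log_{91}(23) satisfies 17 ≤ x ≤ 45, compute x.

35

Compute 91^17 mod 167 = 158, then multiply by 91 repeatedly:
  91^17=158  91^18=16  91^19=120  91^20=65  91^21=70
  91^22=24  91^23=13  91^24=14  91^25=105  91^26=36
  91^27=103  91^28=21  91^29=74  91^30=54  91^31=71
  91^32=115  91^33=111  91^34=81  91^35=23
Found 23 at exponent 35.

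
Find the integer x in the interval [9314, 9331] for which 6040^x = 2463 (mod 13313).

Compute 6040^9314 mod 13313 = 8660, then multiply by 6040 repeatedly:
  6040^9314=8660  6040^9315=12936  6040^9316=12756  6040^9317=3909  6040^9318=6411
  6040^9319=8236  6040^9320=8072  6040^9321=2674  6040^9322=2291  6040^9323=5433
  6040^9324=12088  6040^9325=3028  6040^9326=10371  6040^9327=3175  6040^9328=6280
  6040^9329=2463
Found 2463 at exponent 9329.

9329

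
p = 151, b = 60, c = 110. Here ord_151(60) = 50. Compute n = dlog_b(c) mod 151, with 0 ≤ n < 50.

22

Successive powers of 60 modulo 151:
  60^0=1  60^1=60  60^2=127  60^3=70  60^4=123  60^5=132
  60^6=68  60^7=3  60^8=29  60^9=79  60^10=59  60^11=67
  60^12=94  60^13=53  60^14=9  60^15=87  60^16=86  60^17=26
  60^18=50  60^19=131  60^20=8  60^21=27  60^22=110
So 60^22 ≡ 110 (mod 151), giving n = 22.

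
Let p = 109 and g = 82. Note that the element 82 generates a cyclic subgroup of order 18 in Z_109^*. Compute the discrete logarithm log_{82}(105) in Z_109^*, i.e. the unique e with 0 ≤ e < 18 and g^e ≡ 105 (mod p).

8

Successive powers of 82 modulo 109:
  82^0=1  82^1=82  82^2=75  82^3=46  82^4=66  82^5=71
  82^6=45  82^7=93  82^8=105
So 82^8 ≡ 105 (mod 109), giving e = 8.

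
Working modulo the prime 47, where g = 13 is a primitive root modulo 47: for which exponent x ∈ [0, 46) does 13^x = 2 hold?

Successive powers of 13 modulo 47:
  13^0=1  13^1=13  13^2=28  13^3=35  13^4=32  13^5=40
  13^6=3  13^7=39  13^8=37  13^9=11  13^10=2
So 13^10 ≡ 2 (mod 47), giving x = 10.

10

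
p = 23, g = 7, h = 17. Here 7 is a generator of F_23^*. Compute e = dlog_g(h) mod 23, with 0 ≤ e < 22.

Successive powers of 7 modulo 23:
  7^0=1  7^1=7  7^2=3  7^3=21  7^4=9  7^5=17
So 7^5 ≡ 17 (mod 23), giving e = 5.

5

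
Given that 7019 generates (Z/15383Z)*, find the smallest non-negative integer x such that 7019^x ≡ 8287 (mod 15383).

14140

Baby-step giant-step with m = ceil(sqrt(15382)) = 125.
Baby table (7019^j mod 15383 for j=0..124):
  0:1  1:7019  2:9995  3:8425  4:2823  5:1333  6:3463  7:1657
  8:935  9:9607  10:7844  11:1279  12:9012  13:332  14:7475  15:10995
  16:12777  17:14256  18:11832  19:11374  20:11719  21:2760  22:5243  23:4481
  24:9287  25:7682  26:2543  27:5037  28:4569  29:11639  30:10411  31:5559
  32:7333  33:14192  34:8723  35:2397  36:10924  37:6684  38:12229  39:13594
  40:10920  41:9374  42:3015  43:10660  44:15011  45:4042  46:4546  47:4032
  48:11271  49:11763  50:3936  51:14299  52:5989  53:10435  54:4802  55:1085
  56:1030  57:14943  58:3623  59:1738  60:303  61:3903  62:13417  63:14580
  64:9304  65:3941  66:3245  67:9815  68:6411  69:3534  70:7750  71:2962
  72:7845  73:8298  74:3624  75:8757  76:10298  77:12328  78:857  79:530
  80:12767  81:5598  82:4180  83:4039  84:14255  85:4813  86:1379  87:3294
  88:15320  89:3910  90:1018  91:7630  92:6747  93:8319  94:12576  95:3290
  96:2627  97:10079  98:13467  99:11721  100:1415  101:9850  102:5948  103:14933
  104:10348  105:9469  106:8351  107:6439  108:87  109:10716  110:8117  111:9974
  112:14856  113:8290  114:9004  115:5712  116:4430  117:5127  118:5576  119:3592
  120:14894  121:13501  122:4239  123:2819  124:4023
Giant step factor: 7019^(-125) ≡ 8728 (mod 15383).
Scan 8287·8728^i mod 15383 for i = 0, 1, …:
  i=0: 8287   i=1: 13453   i=2: 14728   i=3: 5636
  i=4: 11557   i=5: 3165   i=6: 11635   i=7: 7097
  i=8: 10658   i=9: 2023     …   i=112: 7268
  i=113: 10995
Match at i=113, j=15: x = 113·125 + 15 = 14140.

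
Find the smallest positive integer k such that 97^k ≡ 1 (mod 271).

The order of 97 must divide p − 1 = 270 = 2 · 3^3 · 5.
Divisors: 1, 2, 3, 5, 6, 9, 10, 15, 18, 27, 30, 45, 54, 90, 135, 270.
Check each in increasing order: 97^1 ≡ 97;  97^2 ≡ 195;  97^3 ≡ 216;  97^5 ≡ 115;  97^6 ≡ 44;  97^9 ≡ 19;  97^10 ≡ 217;  97^15 ≡ 23;  97^18 ≡ 90;  97^27 ≡ 84;  97^30 ≡ 258;  97^45 ≡ 243;  97^54 ≡ 10;  97^90 ≡ 242;  97^135 ≡ 270;  97^270 ≡ 1.
Smallest exponent giving 1 is 270.

270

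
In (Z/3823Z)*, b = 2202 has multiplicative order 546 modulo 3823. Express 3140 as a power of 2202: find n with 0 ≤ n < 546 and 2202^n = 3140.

230

Baby-step giant-step with m = ceil(sqrt(546)) = 24.
Baby table (2202^j mod 3823 for j=0..23):
  0:1  1:2202  2:1240  3:858  4:754  5:1126  6:2148  7:845
  8:2712  9:298  10:2463  11:2512  12:3366  13:2958  14:2947  15:1663
  16:3315  17:1523  18:875  19:3781  20:3091  21:1442  22:2194  23:2739
Giant step factor: 2202^(-24) ≡ 1898 (mod 3823).
Scan 3140·1898^i mod 3823 for i = 0, 1, …:
  i=0: 3140   i=1: 3486   i=2: 2638   i=3: 2617
  i=4: 989   i=5: 29   i=6: 1520   i=7: 2418
  i=8: 1764   i=9: 2947
Match at i=9, j=14: n = 9·24 + 14 = 230.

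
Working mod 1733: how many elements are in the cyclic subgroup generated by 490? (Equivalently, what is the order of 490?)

866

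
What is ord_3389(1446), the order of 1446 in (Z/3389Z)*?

The order of 1446 must divide p − 1 = 3388 = 2^2 · 7 · 11^2.
Divisors: 1, 2, 4, 7, 11, 14, 22, 28, 44, 77, 121, 154, 242, 308, 484, 847, 1694, 3388.
Check each in increasing order: 1446^1 ≡ 1446;  1446^2 ≡ 3292;  1446^4 ≡ 2631;  1446^7 ≡ 2277;  1446^11 ≡ 2424;  1446^14 ≡ 2948;  1446^22 ≡ 2639;  1446^28 ≡ 1308;  1446^44 ≡ 3315;  1446^77 ≡ 2256;  1446^121 ≡ 2506;  1446^154 ≡ 2647;  1446^242 ≡ 219;  1446^308 ≡ 1546;  1446^484 ≡ 515;  1446^847 ≡ 3388;  1446^1694 ≡ 1.
Smallest exponent giving 1 is 1694.

1694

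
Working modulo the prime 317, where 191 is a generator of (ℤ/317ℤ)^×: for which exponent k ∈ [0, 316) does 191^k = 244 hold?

116

Baby-step giant-step with m = ceil(sqrt(316)) = 18.
Baby table (191^j mod 317 for j=0..17):
  0:1  1:191  2:26  3:211  4:42  5:97  6:141  7:303
  8:179  9:270  10:216  11:46  12:227  13:245  14:196  15:30
  16:24  17:146
Giant step factor: 191^(-18) ≡ 95 (mod 317).
Scan 244·95^i mod 317 for i = 0, 1, …:
  i=0: 244   i=1: 39   i=2: 218   i=3: 105
  i=4: 148   i=5: 112   i=6: 179
Match at i=6, j=8: k = 6·18 + 8 = 116.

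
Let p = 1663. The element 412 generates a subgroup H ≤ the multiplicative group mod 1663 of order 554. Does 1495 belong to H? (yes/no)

1495 ∈ ⟨412⟩ iff 1495^554 ≡ 1 (mod 1663), since |⟨412⟩| = 554.
1495^554 mod 1663 = 318.
Since 318 ≠ 1, 1495 does not lie in the subgroup.

no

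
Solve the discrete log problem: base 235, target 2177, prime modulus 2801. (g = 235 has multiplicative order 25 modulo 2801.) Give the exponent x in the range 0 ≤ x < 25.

21

Successive powers of 235 modulo 2801:
  235^0=1  235^1=235  235^2=2006  235^3=842  235^4=1800  235^5=49
  235^6=311  235^7=259  235^8=2044  235^9=1369  235^10=2401  235^11=1234
  235^12=1487  235^13=2121  235^14=2658  235^15=7  235^16=1645  235^17=37
  235^18=292  235^19=1396  235^20=343  235^21=2177
So 235^21 ≡ 2177 (mod 2801), giving x = 21.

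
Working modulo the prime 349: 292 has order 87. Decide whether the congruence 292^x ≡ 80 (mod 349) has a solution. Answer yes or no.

no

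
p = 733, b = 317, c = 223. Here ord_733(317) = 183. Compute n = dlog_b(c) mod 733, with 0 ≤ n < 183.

Baby-step giant-step with m = ceil(sqrt(183)) = 14.
Baby table (317^j mod 733 for j=0..13):
  0:1  1:317  2:68  3:299  4:226  5:541  6:708  7:138
  8:499  9:588  10:214  11:402  12:625  13:215
Giant step factor: 317^(-14) ≡ 157 (mod 733).
Scan 223·157^i mod 733 for i = 0, 1, …:
  i=0: 223   i=1: 560   i=2: 693   i=3: 317
Match at i=3, j=1: n = 3·14 + 1 = 43.

43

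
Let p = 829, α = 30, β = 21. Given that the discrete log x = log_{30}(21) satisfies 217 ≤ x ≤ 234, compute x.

229

Compute 30^217 mod 829 = 288, then multiply by 30 repeatedly:
  30^217=288  30^218=350  30^219=552  30^220=809  30^221=229
  30^222=238  30^223=508  30^224=318  30^225=421  30^226=195
  30^227=47  30^228=581  30^229=21
Found 21 at exponent 229.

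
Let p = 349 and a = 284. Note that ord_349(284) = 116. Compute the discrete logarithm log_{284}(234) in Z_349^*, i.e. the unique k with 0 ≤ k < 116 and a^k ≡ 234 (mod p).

Baby-step giant-step with m = ceil(sqrt(116)) = 11.
Baby table (284^j mod 349 for j=0..10):
  0:1  1:284  2:37  3:38  4:322  5:10  6:48  7:21
  8:31  9:79  10:100
Giant step factor: 284^(-11) ≡ 8 (mod 349).
Scan 234·8^i mod 349 for i = 0, 1, …:
  i=0: 234   i=1: 127   i=2: 318   i=3: 101
  i=4: 110   i=5: 182   i=6: 60   i=7: 131
  i=8: 1
Match at i=8, j=0: k = 8·11 + 0 = 88.

88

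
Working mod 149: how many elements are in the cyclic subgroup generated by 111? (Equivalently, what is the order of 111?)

The order of 111 must divide p − 1 = 148 = 2^2 · 37.
Divisors: 1, 2, 4, 37, 74, 148.
Check each in increasing order: 111^1 ≡ 111;  111^2 ≡ 103;  111^4 ≡ 30;  111^37 ≡ 44;  111^74 ≡ 148;  111^148 ≡ 1.
Smallest exponent giving 1 is 148.

148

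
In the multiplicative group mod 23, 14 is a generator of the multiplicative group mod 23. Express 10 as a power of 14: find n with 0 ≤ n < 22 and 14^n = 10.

19

Successive powers of 14 modulo 23:
  14^0=1  14^1=14  14^2=12  14^3=7  14^4=6  14^5=15
  14^6=3  14^7=19  14^8=13  14^9=21  14^10=18  14^11=22
  14^12=9  14^13=11  14^14=16  14^15=17  14^16=8  14^17=20
  14^18=4  14^19=10
So 14^19 ≡ 10 (mod 23), giving n = 19.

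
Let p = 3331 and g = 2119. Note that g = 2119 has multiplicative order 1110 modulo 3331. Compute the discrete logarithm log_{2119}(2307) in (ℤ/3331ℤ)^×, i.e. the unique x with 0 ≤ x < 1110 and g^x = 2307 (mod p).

Baby-step giant-step with m = ceil(sqrt(1110)) = 34.
Baby table (2119^j mod 3331 for j=0..33):
  0:1  1:2119  2:3304  3:2745  4:729  5:2498  6:303  7:2505
  8:1812  9:2316  10:1041  11:757  12:1872  13:2878  14:2752  15:2238
  16:2309  17:2863  18:946  19:2643  20:1106  21:1921  22:117  23:1429
  24:172  25:1389  26:2018  27:2469  28:2141  29:3288  30:2151  31:1161
  32:1881  33:1963
Giant step factor: 2119^(-34) ≡ 1317 (mod 3331).
Scan 2307·1317^i mod 3331 for i = 0, 1, …:
  i=0: 2307   i=1: 447   i=2: 2443   i=3: 3016
  i=4: 1520   i=5: 3240   i=6: 69   i=7: 936
  i=8: 242   i=9: 2269     …   i=30: 1655
  i=31: 1161
Match at i=31, j=31: x = 31·34 + 31 = 1085.

1085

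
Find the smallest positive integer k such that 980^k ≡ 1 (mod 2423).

The order of 980 must divide p − 1 = 2422 = 2 · 7 · 173.
Divisors: 1, 2, 7, 14, 173, 346, 1211, 2422.
Check each in increasing order: 980^1 ≡ 980;  980^2 ≡ 892;  980^7 ≡ 2001;  980^14 ≡ 1205;  980^173 ≡ 1360;  980^346 ≡ 851;  980^1211 ≡ 2422;  980^2422 ≡ 1.
Smallest exponent giving 1 is 2422.

2422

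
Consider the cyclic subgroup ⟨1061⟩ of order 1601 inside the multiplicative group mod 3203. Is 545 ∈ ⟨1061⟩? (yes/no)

545 ∈ ⟨1061⟩ iff 545^1601 ≡ 1 (mod 3203), since |⟨1061⟩| = 1601.
545^1601 mod 3203 = 1.
Since 1 = 1, 545 lies in the subgroup.

yes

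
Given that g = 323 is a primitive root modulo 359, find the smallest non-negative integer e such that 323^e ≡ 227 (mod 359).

61

Baby-step giant-step with m = ceil(sqrt(358)) = 19.
Baby table (323^j mod 359 for j=0..18):
  0:1  1:323  2:219  3:14  4:214  5:194  6:196  7:124
  8:203  9:231  10:300  11:329  12:3  13:251  14:298  15:42
  16:283  17:223  18:229
Giant step factor: 323^(-19) ≡ 221 (mod 359).
Scan 227·221^i mod 359 for i = 0, 1, …:
  i=0: 227   i=1: 266   i=2: 269   i=3: 214
Match at i=3, j=4: e = 3·19 + 4 = 61.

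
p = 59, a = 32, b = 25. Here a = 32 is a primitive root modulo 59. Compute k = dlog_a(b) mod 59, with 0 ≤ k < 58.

14

Successive powers of 32 modulo 59:
  32^0=1  32^1=32  32^2=21  32^3=23  32^4=28  32^5=11
  32^6=57  32^7=54  32^8=17  32^9=13  32^10=3  32^11=37
  32^12=4  32^13=10  32^14=25
So 32^14 ≡ 25 (mod 59), giving k = 14.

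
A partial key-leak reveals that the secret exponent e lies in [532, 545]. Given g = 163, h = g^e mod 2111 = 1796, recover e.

534

Compute 163^532 mod 2111 = 1708, then multiply by 163 repeatedly:
  163^532=1708  163^533=1863  163^534=1796
Found 1796 at exponent 534.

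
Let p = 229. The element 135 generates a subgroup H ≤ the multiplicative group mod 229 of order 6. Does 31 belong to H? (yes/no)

⟨135⟩ has order 6; its elements mod 229 are {1, 94, 95, 134, 135, 228}.
31 is not in this set.

no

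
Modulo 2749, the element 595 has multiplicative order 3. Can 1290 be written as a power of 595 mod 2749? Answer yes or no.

⟨595⟩ has order 3; its elements mod 2749 are {1, 595, 2153}.
1290 is not in this set.

no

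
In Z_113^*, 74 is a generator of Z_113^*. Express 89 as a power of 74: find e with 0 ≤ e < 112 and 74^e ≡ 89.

Baby-step giant-step with m = ceil(sqrt(112)) = 11.
Baby table (74^j mod 113 for j=0..10):
  0:1  1:74  2:52  3:6  4:105  5:86  6:36  7:65
  8:64  9:103  10:51
Giant step factor: 74^(-11) ≡ 108 (mod 113).
Scan 89·108^i mod 113 for i = 0, 1, …:
  i=0: 89   i=1: 7   i=2: 78   i=3: 62
  i=4: 29   i=5: 81   i=6: 47   i=7: 104
  i=8: 45   i=9: 1
Match at i=9, j=0: e = 9·11 + 0 = 99.

99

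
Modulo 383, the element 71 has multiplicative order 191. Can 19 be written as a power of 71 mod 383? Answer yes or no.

19 ∈ ⟨71⟩ iff 19^191 ≡ 1 (mod 383), since |⟨71⟩| = 191.
19^191 mod 383 = 1.
Since 1 = 1, 19 lies in the subgroup.

yes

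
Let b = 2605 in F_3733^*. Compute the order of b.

1866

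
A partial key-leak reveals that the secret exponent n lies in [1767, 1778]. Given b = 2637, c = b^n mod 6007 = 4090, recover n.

Compute 2637^1767 mod 6007 = 263, then multiply by 2637 repeatedly:
  2637^1767=263  2637^1768=2726  2637^1769=4090
Found 4090 at exponent 1769.

1769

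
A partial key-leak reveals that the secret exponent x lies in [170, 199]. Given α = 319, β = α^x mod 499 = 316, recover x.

179

Compute 319^170 mod 499 = 116, then multiply by 319 repeatedly:
  319^170=116  319^171=78  319^172=431  319^173=264  319^174=384
  319^175=241  319^176=33  319^177=48  319^178=342  319^179=316
Found 316 at exponent 179.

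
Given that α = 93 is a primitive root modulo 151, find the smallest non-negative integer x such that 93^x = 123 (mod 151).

48

Baby-step giant-step with m = ceil(sqrt(150)) = 13.
Baby table (93^j mod 151 for j=0..12):
  0:1  1:93  2:42  3:131  4:103  5:66  6:98  7:54
  8:39  9:3  10:128  11:126  12:91
Giant step factor: 93^(-13) ≡ 108 (mod 151).
Scan 123·108^i mod 151 for i = 0, 1, …:
  i=0: 123   i=1: 147   i=2: 21   i=3: 3
Match at i=3, j=9: x = 3·13 + 9 = 48.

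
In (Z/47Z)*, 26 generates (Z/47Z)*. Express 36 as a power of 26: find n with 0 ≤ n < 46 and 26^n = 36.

28

Baby-step giant-step with m = ceil(sqrt(46)) = 7.
Baby table (26^j mod 47 for j=0..6):
  0:1  1:26  2:18  3:45  4:42  5:11  6:4
Giant step factor: 26^(-7) ≡ 33 (mod 47).
Scan 36·33^i mod 47 for i = 0, 1, …:
  i=0: 36   i=1: 13   i=2: 6   i=3: 10
  i=4: 1
Match at i=4, j=0: n = 4·7 + 0 = 28.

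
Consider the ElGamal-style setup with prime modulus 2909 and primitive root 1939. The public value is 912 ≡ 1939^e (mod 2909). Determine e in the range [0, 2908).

Baby-step giant-step with m = ceil(sqrt(2908)) = 54.
Baby table (1939^j mod 2909 for j=0..53):
  0:1  1:1939  2:1293  3:2478  4:2083  5:1245  6:2494  7:1108
  8:1570  9:1416  10:2437  11:1127  12:594  13:2711  14:66  15:2887
  16:977  17:644  18:755  19:718  20:1700  21:403  22:1805  23:368
  24:847  25:1657  26:1387  27:1477  28:1447  29:1457  30:484  31:1778
  32:377  33:844  34:1658  35:417  36:2770  37:1016  38:631  39:1729
  40:1363  41:1485  42:2414  43:165  44:2854  45:988  46:1610  47:433
  48:1795  49:1341  50:2462  51:149  52:920  53:663
Giant step factor: 1939^(-54) ≡ 566 (mod 2909).
Scan 912·566^i mod 2909 for i = 0, 1, …:
  i=0: 912   i=1: 1299   i=2: 2166   i=3: 1267
  i=4: 1508   i=5: 1191   i=6: 2127   i=7: 2465
  i=8: 1779   i=9: 400     …   i=27: 1762
  i=28: 2414
Match at i=28, j=42: e = 28·54 + 42 = 1554.

1554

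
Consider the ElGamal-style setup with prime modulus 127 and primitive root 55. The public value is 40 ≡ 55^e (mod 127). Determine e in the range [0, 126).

93

Baby-step giant-step with m = ceil(sqrt(126)) = 12.
Baby table (55^j mod 127 for j=0..11):
  0:1  1:55  2:104  3:5  4:21  5:12  6:25  7:105
  8:60  9:125  10:17  11:46
Giant step factor: 55^(-12) ≡ 38 (mod 127).
Scan 40·38^i mod 127 for i = 0, 1, …:
  i=0: 40   i=1: 123   i=2: 102   i=3: 66
  i=4: 95   i=5: 54   i=6: 20   i=7: 125
Match at i=7, j=9: e = 7·12 + 9 = 93.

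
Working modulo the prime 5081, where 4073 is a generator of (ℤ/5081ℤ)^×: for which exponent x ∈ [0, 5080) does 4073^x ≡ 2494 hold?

Baby-step giant-step with m = ceil(sqrt(5080)) = 72.
Baby table (4073^j mod 5081 for j=0..71):
  0:1  1:4073  2:4945  3:4982  4:3253  5:3302  6:4720  7:3137
  8:3367  9:172  10:4459  11:2013  12:3296  13:606  14:3953  15:3961
  16:978  17:4971  18:4179  19:4798  20:728  21:2921  22:2612  23:4143
  24:438  25:543  26:1404  27:2367  28:2134  29:3272  30:4474  31:2136
  32:1256  33:4202  34:1938  35:2681  36:644  37:1216  38:3874  39:2297
  40:1560  41:2630  42:1242  43:3071  44:3842  45:4067  46:831  47:717
  48:3847  49:4108  50:151  51:222  52:4869  53:294  54:3427  55:664
  56:1380  57:1154  58:317  59:567  60:2617  61:4184  62:4839  63:48
  64:2426  65:3634  66:329  67:3714  68:985  69:2996  70:3227  71:4105
Giant step factor: 4073^(-72) ≡ 3047 (mod 5081).
Scan 2494·3047^i mod 5081 for i = 0, 1, …:
  i=0: 2494   i=1: 3123   i=2: 4149   i=3: 475
  i=4: 4321   i=5: 1216
Match at i=5, j=37: x = 5·72 + 37 = 397.

397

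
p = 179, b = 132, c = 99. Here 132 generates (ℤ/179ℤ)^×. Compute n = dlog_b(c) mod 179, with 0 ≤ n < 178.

177

Baby-step giant-step with m = ceil(sqrt(178)) = 14.
Baby table (132^j mod 179 for j=0..13):
  0:1  1:132  2:61  3:176  4:141  5:175  6:9  7:114
  8:12  9:152  10:16  11:143  12:81  13:131
Giant step factor: 132^(-14) ≡ 121 (mod 179).
Scan 99·121^i mod 179 for i = 0, 1, …:
  i=0: 99   i=1: 165   i=2: 96   i=3: 160
  i=4: 28   i=5: 166   i=6: 38   i=7: 123
  i=8: 26   i=9: 103   i=10: 112   i=11: 127
  i=12: 152
Match at i=12, j=9: n = 12·14 + 9 = 177.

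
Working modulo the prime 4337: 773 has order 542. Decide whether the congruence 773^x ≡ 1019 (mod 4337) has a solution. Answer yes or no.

1019 ∈ ⟨773⟩ iff 1019^542 ≡ 1 (mod 4337), since |⟨773⟩| = 542.
1019^542 mod 4337 = 1.
Since 1 = 1, 1019 lies in the subgroup.

yes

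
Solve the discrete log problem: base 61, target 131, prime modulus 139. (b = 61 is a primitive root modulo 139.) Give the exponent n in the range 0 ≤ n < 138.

Baby-step giant-step with m = ceil(sqrt(138)) = 12.
Baby table (61^j mod 139 for j=0..11):
  0:1  1:61  2:107  3:133  4:51  5:53  6:36  7:111
  8:99  9:62  10:29  11:101
Giant step factor: 61^(-12) ≡ 34 (mod 139).
Scan 131·34^i mod 139 for i = 0, 1, …:
  i=0: 131   i=1: 6   i=2: 65   i=3: 125
  i=4: 80   i=5: 79   i=6: 45   i=7: 1
Match at i=7, j=0: n = 7·12 + 0 = 84.

84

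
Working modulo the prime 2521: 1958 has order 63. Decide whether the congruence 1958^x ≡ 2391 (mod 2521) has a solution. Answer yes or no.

yes

2391 ∈ ⟨1958⟩ iff 2391^63 ≡ 1 (mod 2521), since |⟨1958⟩| = 63.
2391^63 mod 2521 = 1.
Since 1 = 1, 2391 lies in the subgroup.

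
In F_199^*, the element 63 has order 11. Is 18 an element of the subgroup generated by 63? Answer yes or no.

⟨63⟩ has order 11; its elements mod 199 are {1, 18, 61, 62, 63, 103, 114, 121, 125, 139, 188}.
18 is in this set.

yes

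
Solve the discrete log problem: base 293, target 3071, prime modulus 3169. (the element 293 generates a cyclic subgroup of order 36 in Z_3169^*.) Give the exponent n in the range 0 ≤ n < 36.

Successive powers of 293 modulo 3169:
  293^0=1  293^1=293  293^2=286  293^3=1404  293^4=2571  293^5=2250
  293^6=98  293^7=193  293^8=2676  293^9=1325  293^10=1607  293^11=1839
  293^12=97  293^13=3069  293^14=2390  293^15=3090  293^16=2205  293^17=2758
  293^18=3168  293^19=2876  293^20=2883  293^21=1765  293^22=598  293^23=919
  293^24=3071
So 293^24 ≡ 3071 (mod 3169), giving n = 24.

24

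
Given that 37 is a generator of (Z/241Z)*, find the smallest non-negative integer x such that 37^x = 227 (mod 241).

47

Baby-step giant-step with m = ceil(sqrt(240)) = 16.
Baby table (37^j mod 241 for j=0..15):
  0:1  1:37  2:164  3:43  4:145  5:63  6:162  7:210
  8:58  9:218  10:113  11:84  12:216  13:39  14:238  15:130
Giant step factor: 37^(-16) ≡ 24 (mod 241).
Scan 227·24^i mod 241 for i = 0, 1, …:
  i=0: 227   i=1: 146   i=2: 130
Match at i=2, j=15: x = 2·16 + 15 = 47.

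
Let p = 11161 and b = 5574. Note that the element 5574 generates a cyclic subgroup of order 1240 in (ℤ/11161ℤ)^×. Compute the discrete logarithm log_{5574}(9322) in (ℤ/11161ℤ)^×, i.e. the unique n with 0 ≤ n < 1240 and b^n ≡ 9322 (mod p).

249

Baby-step giant-step with m = ceil(sqrt(1240)) = 36.
Baby table (5574^j mod 11161 for j=0..35):
  0:1  1:5574  2:8413  3:6701  4:6668  5:1302  6:2698  7:4785
  8:7961  9:9639  10:9893  11:8242  12:2232  13:7814  14:5014  15:892
  16:5363  17:4204  18:6157  19:10204  20:640  21:7001  22:4718  23:2816
  24:4018  25:7366  26:7926  27:4286  28:5624  29:8088  30:3233  31:6888
  32:11033  33:832  34:5753  35:1669
Giant step factor: 5574^(-36) ≡ 11036 (mod 11161).
Scan 9322·11036^i mod 11161 for i = 0, 1, …:
  i=0: 9322   i=1: 6655   i=2: 5200   i=3: 8499
  i=4: 9081   i=5: 3297   i=6: 832
Match at i=6, j=33: n = 6·36 + 33 = 249.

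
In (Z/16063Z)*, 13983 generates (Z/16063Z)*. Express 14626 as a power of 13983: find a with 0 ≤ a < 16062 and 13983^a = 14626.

Baby-step giant-step with m = ceil(sqrt(16062)) = 127.
Baby table (13983^j mod 16063 for j=0..126):
  0:1  1:13983  2:5453  3:14301  4:2596  5:13551  6:4485  7:3803
  8:8819  9:426  10:13448  11:9906  12:4349  13:13612  14:6109  15:15176
  16:13778  17:14215  18:4783  19:10420  20:11450  21:5429  22:16032  23:228
  24:7650  25:6433  26:15902  27:13620  28:5532  29:10611  30:15745  31:2857
  32:750  33:14174  34:9748  35:11729  36:3377  37:11434  38:6583  39:9099
  40:12357  41:14303  42:14499  43:8394  44:961  45:8995  46:3795  47:9396
  48:4991  49:11481  50:5201  51:8382  52:9858  53:7811  54:8876  55:10370
  56:3009  57:5850  58:7754  59:14995  60:4746  61:7065  62:2445  63:6371
  64:295  65:12857  66:2335  67:10289  68:10859  69:13921  70:5909  71:13538
  72:15462  73:13229  74:15662  75:14867  76:13978  77:15853  78:3099  79:11406
  80:571  81:982  82:13504  83:5867  84:4520  85:11318  86:6918  87:3008
  88:7930  89:2301  90:694  91:2150  92:9577  93:14023  94:2568  95:7539
  96:12431  97:4950  98:383  99:6510  100:309  101:15863  102:14425  103:1684
  104:15077  105:10879  106:4447  107:2528  108:10424  109:3130  110:11178  111:8984
  112:10612  113:13665  114:8310  115:15051  116:707  117:7236  118:151  119:7180
  120:4190  121:7009  122:6484  123:6200  124:2589  125:12048  126:14503
Giant step factor: 13983^(-127) ≡ 12807 (mod 16063).
Scan 14626·12807^i mod 16063 for i = 0, 1, …:
  i=0: 14626   i=1: 4539   i=2: 15039   i=3: 9103
  i=4: 12930   i=5: 1043   i=6: 9348   i=7: 2297
  i=8: 6326   i=9: 11373     …   i=34: 4129
  i=35: 707
Match at i=35, j=116: a = 35·127 + 116 = 4561.

4561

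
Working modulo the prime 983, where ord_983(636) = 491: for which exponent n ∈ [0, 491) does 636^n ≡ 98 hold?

203

Baby-step giant-step with m = ceil(sqrt(491)) = 23.
Baby table (636^j mod 983 for j=0..22):
  0:1  1:636  2:483  3:492  4:318  5:733  6:246  7:159
  8:858  9:123  10:571  11:429  12:553  13:777  14:706  15:768
  16:880  17:353  18:384  19:440  20:668  21:192  22:220
Giant step factor: 636^(-23) ≡ 621 (mod 983).
Scan 98·621^i mod 983 for i = 0, 1, …:
  i=0: 98   i=1: 895   i=2: 400   i=3: 684
  i=4: 108   i=5: 224   i=6: 501   i=7: 493
  i=8: 440
Match at i=8, j=19: n = 8·23 + 19 = 203.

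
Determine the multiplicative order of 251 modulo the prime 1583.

791

The order of 251 must divide p − 1 = 1582 = 2 · 7 · 113.
Divisors: 1, 2, 7, 14, 113, 226, 791, 1582.
Check each in increasing order: 251^1 ≡ 251;  251^2 ≡ 1264;  251^7 ≡ 532;  251^14 ≡ 1250;  251^113 ≡ 52;  251^226 ≡ 1121;  251^791 ≡ 1.
Smallest exponent giving 1 is 791.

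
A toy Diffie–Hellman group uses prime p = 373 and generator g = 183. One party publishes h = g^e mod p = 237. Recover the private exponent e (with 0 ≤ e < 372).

Baby-step giant-step with m = ceil(sqrt(372)) = 20.
Baby table (183^j mod 373 for j=0..19):
  0:1  1:183  2:292  3:97  4:220  5:349  6:84  7:79
  8:283  9:315  10:203  11:222  12:342  13:295  14:273  15:350
  16:267  17:371  18:7  19:162
Giant step factor: 183^(-20) ≡ 348 (mod 373).
Scan 237·348^i mod 373 for i = 0, 1, …:
  i=0: 237   i=1: 43   i=2: 44   i=3: 19
  i=4: 271   i=5: 312   i=6: 33   i=7: 294
  i=8: 110   i=9: 234     …   i=15: 212
  i=16: 295
Match at i=16, j=13: e = 16·20 + 13 = 333.

333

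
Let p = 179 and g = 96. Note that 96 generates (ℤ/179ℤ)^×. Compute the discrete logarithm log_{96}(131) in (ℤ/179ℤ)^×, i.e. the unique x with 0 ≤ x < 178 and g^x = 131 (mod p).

153

Baby-step giant-step with m = ceil(sqrt(178)) = 14.
Baby table (96^j mod 179 for j=0..13):
  0:1  1:96  2:87  3:118  4:51  5:63  6:141  7:111
  8:95  9:170  10:31  11:112  12:12  13:78
Giant step factor: 96^(-14) ≡ 173 (mod 179).
Scan 131·173^i mod 179 for i = 0, 1, …:
  i=0: 131   i=1: 109   i=2: 62   i=3: 165
  i=4: 84   i=5: 33   i=6: 160   i=7: 114
  i=8: 32   i=9: 166   i=10: 78
Match at i=10, j=13: x = 10·14 + 13 = 153.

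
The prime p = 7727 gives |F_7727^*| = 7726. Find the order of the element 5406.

3863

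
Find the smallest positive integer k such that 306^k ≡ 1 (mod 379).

63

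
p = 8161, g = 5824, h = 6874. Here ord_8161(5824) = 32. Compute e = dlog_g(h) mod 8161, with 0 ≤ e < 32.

29

Successive powers of 5824 modulo 8161:
  5824^0=1  5824^1=5824  5824^2=1860  5824^3=2993  5824^4=7497  5824^5=1178
  5824^6=5432  5824^7=3932  5824^8=202  5824^9=1264  5824^10=314  5824^11=672
  5824^12=4609  5824^13=1287  5824^14=3690  5824^15=2647  5824^16=8160  5824^17=2337
  5824^18=6301  5824^19=5168  5824^20=664  5824^21=6983  5824^22=2729  5824^23=4229
  5824^24=7959  5824^25=6897  5824^26=7847  5824^27=7489  5824^28=3552  5824^29=6874
So 5824^29 ≡ 6874 (mod 8161), giving e = 29.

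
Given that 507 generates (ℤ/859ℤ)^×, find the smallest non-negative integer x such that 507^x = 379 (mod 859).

555

Baby-step giant-step with m = ceil(sqrt(858)) = 30.
Baby table (507^j mod 859 for j=0..29):
  0:1  1:507  2:208  3:658  4:314  5:283  6:28  7:452
  8:670  9:385  10:202  11:193  12:784  13:630  14:721  15:472
  16:502  17:250  18:477  19:460  20:431  21:331  22:312  23:128
  24:471  25:854  26:42  27:678  28:146  29:148
Giant step factor: 507^(-30) ≡ 567 (mod 859).
Scan 379·567^i mod 859 for i = 0, 1, …:
  i=0: 379   i=1: 143   i=2: 335   i=3: 106
  i=4: 831   i=5: 445   i=6: 628   i=7: 450
  i=8: 27   i=9: 706     …   i=17: 422
  i=18: 472
Match at i=18, j=15: x = 18·30 + 15 = 555.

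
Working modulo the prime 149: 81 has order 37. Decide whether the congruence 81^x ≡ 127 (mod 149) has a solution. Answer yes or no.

yes

127 ∈ ⟨81⟩ iff 127^37 ≡ 1 (mod 149), since |⟨81⟩| = 37.
127^37 mod 149 = 1.
Since 1 = 1, 127 lies in the subgroup.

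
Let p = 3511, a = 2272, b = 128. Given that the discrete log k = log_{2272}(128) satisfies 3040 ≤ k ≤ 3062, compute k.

Compute 2272^3040 mod 3511 = 1198, then multiply by 2272 repeatedly:
  2272^3040=1198  2272^3041=831  2272^3042=2625  2272^3043=2322  2272^3044=2062
  2272^3045=1190  2272^3046=210  2272^3047=3135  2272^3048=2412  2272^3049=2904
  2272^3050=719  2272^3051=953  2272^3052=2440  2272^3053=3322  2272^3054=2445
  2272^3055=638  2272^3056=3004  2272^3057=3215  2272^3058=1600  2272^3059=1315
  2272^3060=3330  2272^3061=3066  2272^3062=128
Found 128 at exponent 3062.

3062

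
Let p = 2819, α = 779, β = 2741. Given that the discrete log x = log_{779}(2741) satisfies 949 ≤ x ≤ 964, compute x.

Compute 779^949 mod 2819 = 2260, then multiply by 779 repeatedly:
  779^949=2260  779^950=1484  779^951=246  779^952=2761  779^953=2741
Found 2741 at exponent 953.

953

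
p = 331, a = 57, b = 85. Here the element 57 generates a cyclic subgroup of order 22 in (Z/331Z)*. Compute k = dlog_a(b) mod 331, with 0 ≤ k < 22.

6

Successive powers of 57 modulo 331:
  57^0=1  57^1=57  57^2=270  57^3=164  57^4=80  57^5=257
  57^6=85
So 57^6 ≡ 85 (mod 331), giving k = 6.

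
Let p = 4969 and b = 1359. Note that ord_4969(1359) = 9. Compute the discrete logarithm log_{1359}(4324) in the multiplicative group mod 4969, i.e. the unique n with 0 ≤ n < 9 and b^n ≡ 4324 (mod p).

7

Successive powers of 1359 modulo 4969:
  1359^0=1  1359^1=1359  1359^2=3382  1359^3=4782  1359^4=4255  1359^5=3598
  1359^6=186  1359^7=4324
So 1359^7 ≡ 4324 (mod 4969), giving n = 7.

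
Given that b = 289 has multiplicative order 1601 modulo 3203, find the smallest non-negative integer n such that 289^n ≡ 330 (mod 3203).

1458

Baby-step giant-step with m = ceil(sqrt(1601)) = 41.
Baby table (289^j mod 3203 for j=0..40):
  0:1  1:289  2:243  3:2964  4:1395  5:2780  6:2670  7:2910
  8:1804  9:2470  10:2764  11:1249  12:2225  13:2425  14:2571  15:3126
  16:168  17:507  18:2388  19:1487  20:541  21:2605  22:140  23:2024
  24:1990  25:1773  26:3120  27:1637  28:2252  29:619  30:2726  31:3079
  32:2600  33:1898  34:809  35:3185  36:1204  37:2032  38:1099  39:514
  40:1208
Giant step factor: 289^(-41) ≡ 427 (mod 3203).
Scan 330·427^i mod 3203 for i = 0, 1, …:
  i=0: 330   i=1: 3181   i=2: 215   i=3: 2121
  i=4: 2421   i=5: 2401   i=6: 267   i=7: 1904
  i=8: 2649   i=9: 464     …   i=34: 1670
  i=35: 2024
Match at i=35, j=23: n = 35·41 + 23 = 1458.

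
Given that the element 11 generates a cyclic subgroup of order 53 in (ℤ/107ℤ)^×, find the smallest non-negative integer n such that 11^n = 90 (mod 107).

23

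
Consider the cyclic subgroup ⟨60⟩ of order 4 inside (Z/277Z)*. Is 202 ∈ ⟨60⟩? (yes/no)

no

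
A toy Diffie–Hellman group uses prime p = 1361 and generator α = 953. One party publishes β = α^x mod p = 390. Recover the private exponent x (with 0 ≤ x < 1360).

Baby-step giant-step with m = ceil(sqrt(1360)) = 37.
Baby table (953^j mod 1361 for j=0..36):
  0:1  1:953  2:422  3:671  4:1154  5:74  6:1111  7:1286
  8:658  9:1014  10:32  11:554  12:1255  13:1057  14:181  15:1007
  16:166  17:322  18:641  19:1145  20:1024  21:35  22:691  23:1160
  24:348  25:921  26:1229  27:777  28:97  29:1254  30:104  31:1120
  32:336  33:373  34:248  35:891  36:1220
Giant step factor: 953^(-37) ≡ 740 (mod 1361).
Scan 390·740^i mod 1361 for i = 0, 1, …:
  i=0: 390   i=1: 68   i=2: 1324   i=3: 1201
  i=4: 7   i=5: 1097   i=6: 624   i=7: 381
  i=8: 213   i=9: 1105   i=10: 1100   i=11: 122
  i=12: 454   i=13: 1154
Match at i=13, j=4: x = 13·37 + 4 = 485.

485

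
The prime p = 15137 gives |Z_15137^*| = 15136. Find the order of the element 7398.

1892

The order of 7398 must divide p − 1 = 15136 = 2^5 · 11 · 43.
Divisors: 1, 2, 4, 8, 11, 16, 22, 32, 43, 44, 86, 88, 172, 176, 344, 352, 473, 688, 946, 1376, 1892, 3784, 7568, 15136.
Check each in increasing order: 7398^1 ≡ 7398;  7398^2 ≡ 10149;  7398^4 ≡ 10053;  7398^8 ≡ 8197;  7398^11 ≡ 7732;  7398^16 ≡ 12803;  7398^22 ≡ 7811;  7398^32 ≡ 13373;  7398^43 ≡ 14326;  7398^44 ≡ 9611;  7398^86 ≡ 6830;  7398^88 ≡ 5347;  7398^172 ≡ 11803;  7398^176 ≡ 11753;  7398^344 ≡ 4998;  7398^352 ≡ 7884;  7398^473 ≡ 2218;  7398^688 ≡ 3954;  7398^946 ≡ 15136;  7398^1376 ≡ 12732;  7398^1892 ≡ 1.
Smallest exponent giving 1 is 1892.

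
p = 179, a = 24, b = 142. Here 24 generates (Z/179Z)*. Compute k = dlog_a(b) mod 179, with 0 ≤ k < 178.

116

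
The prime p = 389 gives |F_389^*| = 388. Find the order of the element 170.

388

The order of 170 must divide p − 1 = 388 = 2^2 · 97.
Divisors: 1, 2, 4, 97, 194, 388.
Check each in increasing order: 170^1 ≡ 170;  170^2 ≡ 114;  170^4 ≡ 159;  170^97 ≡ 115;  170^194 ≡ 388;  170^388 ≡ 1.
Smallest exponent giving 1 is 388.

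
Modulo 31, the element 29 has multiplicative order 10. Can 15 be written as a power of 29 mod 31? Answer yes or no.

yes

15 ∈ ⟨29⟩ iff 15^10 ≡ 1 (mod 31), since |⟨29⟩| = 10.
15^10 mod 31 = 1.
Since 1 = 1, 15 lies in the subgroup.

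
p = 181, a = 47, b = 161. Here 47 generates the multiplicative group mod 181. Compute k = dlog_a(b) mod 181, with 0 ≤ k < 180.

116

Baby-step giant-step with m = ceil(sqrt(180)) = 14.
Baby table (47^j mod 181 for j=0..13):
  0:1  1:47  2:37  3:110  4:102  5:88  6:154  7:179
  8:87  9:107  10:142  11:158  12:5  13:54
Giant step factor: 47^(-14) ≡ 136 (mod 181).
Scan 161·136^i mod 181 for i = 0, 1, …:
  i=0: 161   i=1: 176   i=2: 44   i=3: 11
  i=4: 48   i=5: 12   i=6: 3   i=7: 46
  i=8: 102
Match at i=8, j=4: k = 8·14 + 4 = 116.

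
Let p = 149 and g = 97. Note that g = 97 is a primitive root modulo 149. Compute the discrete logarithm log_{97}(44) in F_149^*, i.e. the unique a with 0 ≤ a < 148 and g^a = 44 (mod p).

111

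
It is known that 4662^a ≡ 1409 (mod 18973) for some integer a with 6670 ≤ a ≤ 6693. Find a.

6691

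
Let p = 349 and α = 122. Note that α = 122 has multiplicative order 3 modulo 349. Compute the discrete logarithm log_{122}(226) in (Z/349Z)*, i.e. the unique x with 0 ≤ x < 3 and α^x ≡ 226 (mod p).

2

Successive powers of 122 modulo 349:
  122^0=1  122^1=122  122^2=226
So 122^2 ≡ 226 (mod 349), giving x = 2.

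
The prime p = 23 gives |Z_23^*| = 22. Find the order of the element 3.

The order of 3 must divide p − 1 = 22 = 2 · 11.
Divisors: 1, 2, 11, 22.
Check each in increasing order: 3^1 ≡ 3;  3^2 ≡ 9;  3^11 ≡ 1.
Smallest exponent giving 1 is 11.

11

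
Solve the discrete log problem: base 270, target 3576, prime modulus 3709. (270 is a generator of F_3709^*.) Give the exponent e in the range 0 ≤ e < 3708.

Baby-step giant-step with m = ceil(sqrt(3708)) = 61.
Baby table (270^j mod 3709 for j=0..60):
  0:1  1:270  2:2429  3:3046  4:2731  5:2988  6:1907  7:3048
  8:3271  9:428  10:581  11:1092  12:1829  13:533  14:2968  15:216
  16:2685  17:1695  18:1443  19:165  20:42  21:213  22:1875  23:1826
  24:3432  25:3099  26:2205  27:1910  28:149  29:3140  30:2148  31:1356
  32:2638  33:132  34:2259  35:1654  36:1500  37:719  38:1262  39:3221
  40:1764  41:1528  42:861  43:2512  44:3202  45:343  46:3594  47:2331
  48:2549  49:2065  50:1200  51:1317  52:3235  53:1835  54:2153  55:2706
  56:3656  57:526  58:1078  59:1758  60:3617
Giant step factor: 270^(-61) ≡ 3349 (mod 3709).
Scan 3576·3349^i mod 3709 for i = 0, 1, …:
  i=0: 3576   i=1: 3372   i=2: 2632   i=3: 1984
  i=4: 1597   i=5: 3684   i=6: 1582   i=7: 1666
  i=8: 1098   i=9: 1583     …   i=46: 2890
  i=47: 1829
Match at i=47, j=12: e = 47·61 + 12 = 2879.

2879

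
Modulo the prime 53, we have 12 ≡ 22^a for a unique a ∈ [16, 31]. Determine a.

25

Compute 22^16 mod 53 = 44, then multiply by 22 repeatedly:
  22^16=44  22^17=14  22^18=43  22^19=45  22^20=36
  22^21=50  22^22=40  22^23=32  22^24=15  22^25=12
Found 12 at exponent 25.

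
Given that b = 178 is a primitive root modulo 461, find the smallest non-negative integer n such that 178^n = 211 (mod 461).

Baby-step giant-step with m = ceil(sqrt(460)) = 22.
Baby table (178^j mod 461 for j=0..21):
  0:1  1:178  2:336  3:339  4:412  5:37  6:132  7:446
  8:96  9:31  10:447  11:274  12:367  13:325  14:225  15:404
  16:457  17:210  18:39  19:27  20:196  21:313
Giant step factor: 178^(-22) ≡ 172 (mod 461).
Scan 211·172^i mod 461 for i = 0, 1, …:
  i=0: 211   i=1: 334   i=2: 284   i=3: 443
  i=4: 131   i=5: 404
Match at i=5, j=15: n = 5·22 + 15 = 125.

125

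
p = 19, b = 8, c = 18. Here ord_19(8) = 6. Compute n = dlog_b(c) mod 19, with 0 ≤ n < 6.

3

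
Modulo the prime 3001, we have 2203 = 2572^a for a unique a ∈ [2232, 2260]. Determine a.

Compute 2572^2232 mod 3001 = 1259, then multiply by 2572 repeatedly:
  2572^2232=1259  2572^2233=69  2572^2234=409  2572^2235=1598  2572^2236=1687
  2572^2237=2519  2572^2238=2710  2572^2239=1798  2572^2240=2916  2572^2241=453
  2572^2242=728  2572^2243=2793  2572^2244=2203
Found 2203 at exponent 2244.

2244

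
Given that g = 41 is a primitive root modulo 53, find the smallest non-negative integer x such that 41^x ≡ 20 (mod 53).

45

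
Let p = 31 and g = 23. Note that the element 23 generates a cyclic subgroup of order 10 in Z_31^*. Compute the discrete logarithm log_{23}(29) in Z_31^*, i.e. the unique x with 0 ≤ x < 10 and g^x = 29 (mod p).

7

Successive powers of 23 modulo 31:
  23^0=1  23^1=23  23^2=2  23^3=15  23^4=4  23^5=30
  23^6=8  23^7=29
So 23^7 ≡ 29 (mod 31), giving x = 7.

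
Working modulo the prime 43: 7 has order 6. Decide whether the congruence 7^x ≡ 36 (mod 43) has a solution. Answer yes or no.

yes

36 ∈ ⟨7⟩ iff 36^6 ≡ 1 (mod 43), since |⟨7⟩| = 6.
36^6 mod 43 = 1.
Since 1 = 1, 36 lies in the subgroup.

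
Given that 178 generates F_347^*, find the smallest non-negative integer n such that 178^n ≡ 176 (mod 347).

Baby-step giant-step with m = ceil(sqrt(346)) = 19.
Baby table (178^j mod 347 for j=0..18):
  0:1  1:178  2:107  3:308  4:345  5:338  6:133  7:78
  8:4  9:18  10:81  11:191  12:339  13:311  14:185  15:312
  16:16  17:72  18:324
Giant step factor: 178^(-19) ≡ 233 (mod 347).
Scan 176·233^i mod 347 for i = 0, 1, …:
  i=0: 176   i=1: 62   i=2: 219   i=3: 18
Match at i=3, j=9: n = 3·19 + 9 = 66.

66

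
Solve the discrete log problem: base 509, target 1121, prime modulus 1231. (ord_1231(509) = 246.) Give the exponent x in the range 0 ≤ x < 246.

Baby-step giant-step with m = ceil(sqrt(246)) = 16.
Baby table (509^j mod 1231 for j=0..15):
  0:1  1:509  2:571  3:123  4:1057  5:66  6:357  7:756
  8:732  9:826  10:663  11:173  12:656  13:303  14:352  15:673
Giant step factor: 509^(-16) ≡ 650 (mod 1231).
Scan 1121·650^i mod 1231 for i = 0, 1, …:
  i=0: 1121   i=1: 1129   i=2: 174   i=3: 1079
  i=4: 911   i=5: 39   i=6: 730   i=7: 565
  i=8: 412   i=9: 673
Match at i=9, j=15: x = 9·16 + 15 = 159.

159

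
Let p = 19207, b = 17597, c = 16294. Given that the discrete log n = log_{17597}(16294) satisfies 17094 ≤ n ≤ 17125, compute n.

17105

Compute 17597^17094 mod 19207 = 1698, then multiply by 17597 repeatedly:
  17597^17094=1698  17597^17095=12821  17597^17096=5715  17597^17097=18210  17597^17098=10989
  17597^17099=16564  17597^17100=10483  17597^17101=5323  17597^17102=15499  17597^17103=15710
  17597^17104=2519  17597^17105=16294
Found 16294 at exponent 17105.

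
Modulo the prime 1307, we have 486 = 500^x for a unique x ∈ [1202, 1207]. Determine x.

1203

Compute 500^1202 mod 1307 = 529, then multiply by 500 repeatedly:
  500^1202=529  500^1203=486
Found 486 at exponent 1203.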